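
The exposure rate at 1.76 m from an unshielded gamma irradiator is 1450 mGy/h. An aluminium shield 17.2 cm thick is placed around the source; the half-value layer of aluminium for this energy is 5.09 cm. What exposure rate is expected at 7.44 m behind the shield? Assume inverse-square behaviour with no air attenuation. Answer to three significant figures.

Distance alone: 1450 × (1.76/7.44)² = 1450 × 0.05596 = 81.14 mGy/h.
Shield: 17.2/5.09 = 3.379 half-value layers → attenuation 2^(−3.379) = 0.09612.
Combined: 81.14 × 0.09612 = 7.799 mGy/h.

7.80 mGy/h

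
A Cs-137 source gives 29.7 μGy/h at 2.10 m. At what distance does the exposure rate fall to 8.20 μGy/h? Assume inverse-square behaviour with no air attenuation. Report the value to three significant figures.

4.00 m

Since intensity falls as 1/r², d₂ = d₁·√(I₁/I₂).
I₁/I₂ = 29.7/8.20 = 3.622, so d₂ = 2.10 × √3.622 = 3.997 m.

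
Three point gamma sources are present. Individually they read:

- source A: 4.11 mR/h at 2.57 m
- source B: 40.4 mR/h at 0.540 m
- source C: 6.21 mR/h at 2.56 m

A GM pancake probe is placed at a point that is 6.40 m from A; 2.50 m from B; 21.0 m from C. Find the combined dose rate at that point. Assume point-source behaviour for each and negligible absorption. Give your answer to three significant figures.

By superposition, sum each source's inverse-square contribution:
A: 4.11 × (2.57/6.40)² = 0.6627 mR/h
B: 40.4 × (0.540/2.50)² = 1.885 mR/h
C: 6.21 × (2.56/21.0)² = 0.09229 mR/h
Total = 0.6627 + 1.885 + 0.09229 = 2.640 mR/h.

2.64 mR/h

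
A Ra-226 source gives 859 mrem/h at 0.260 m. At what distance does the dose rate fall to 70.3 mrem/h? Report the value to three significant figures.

0.909 m

Using I₁d₁² = I₂d₂², d₂ = d₁·√(I₁/I₂).
I₁/I₂ = 859/70.3 = 12.22, so d₂ = 0.260 × √12.22 = 0.9089 m.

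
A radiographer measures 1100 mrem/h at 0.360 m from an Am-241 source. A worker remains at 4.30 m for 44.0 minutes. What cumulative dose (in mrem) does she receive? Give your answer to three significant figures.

Intensity scales as (d₁/d₂)², so rate at 4.30 m:
1100 × (0.360/4.30)² = 1100 × 0.007009 = 7.710 mrem/h.
Dose = rate × time = 7.710 mrem/h × 0.7333 h = 5.654 mrem.

5.65 mrem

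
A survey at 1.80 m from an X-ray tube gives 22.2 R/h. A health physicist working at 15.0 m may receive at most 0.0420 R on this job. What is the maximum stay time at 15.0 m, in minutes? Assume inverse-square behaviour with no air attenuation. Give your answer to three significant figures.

7.88 min

Applying the 1/r² law, rate at 15.0 m:
(1.80/15.0)² = 0.01440, so 22.2 × 0.01440 = 0.3197 R/h.
Stay time = 0.0420 R ÷ 0.3197 R/h = 0.1314 h = 7.884 min.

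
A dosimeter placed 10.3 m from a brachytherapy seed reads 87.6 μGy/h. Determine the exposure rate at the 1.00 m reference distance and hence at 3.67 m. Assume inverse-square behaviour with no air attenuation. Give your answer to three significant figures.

9290 μGy/h; 690 μGy/h

Using I₁d₁² = I₂d₂²,
At 1.00 m: (10.3/1.00)² = 106.1, so 87.6 × 106.1 = 9294 μGy/h
At 3.67 m: 9294 × (1.00/3.67)² = 9294 × 0.07425 = 690.1 μGy/h.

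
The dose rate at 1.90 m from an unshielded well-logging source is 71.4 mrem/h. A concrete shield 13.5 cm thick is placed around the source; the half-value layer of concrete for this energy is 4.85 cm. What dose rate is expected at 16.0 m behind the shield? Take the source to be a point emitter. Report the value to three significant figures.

0.146 mrem/h

Distance alone: 71.4 × (1.90/16.0)² = 71.4 × 0.01410 = 1.007 mrem/h.
Shield: 13.5/4.85 = 2.784 half-value layers → attenuation 2^(−2.784) = 0.1452.
Combined: 1.007 × 0.1452 = 0.1462 mrem/h.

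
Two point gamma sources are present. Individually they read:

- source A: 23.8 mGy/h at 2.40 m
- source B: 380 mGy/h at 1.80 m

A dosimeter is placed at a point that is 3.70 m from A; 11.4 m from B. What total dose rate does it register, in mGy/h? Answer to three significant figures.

By superposition, sum each source's inverse-square contribution:
A: 23.8 × (2.40/3.70)² = 10.01 mGy/h
B: 380 × (1.80/11.4)² = 9.474 mGy/h
Total = 10.01 + 9.474 = 19.48 mGy/h.

19.5 mGy/h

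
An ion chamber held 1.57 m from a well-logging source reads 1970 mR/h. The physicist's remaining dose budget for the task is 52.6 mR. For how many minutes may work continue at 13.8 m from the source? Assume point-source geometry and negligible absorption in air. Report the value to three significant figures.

124 min

Using I₁d₁² = I₂d₂², rate at 13.8 m:
1970 × (1.57/13.8)² = 1970 × 0.01294 = 25.49 mR/h.
Stay time = 52.6 mR ÷ 25.49 mR/h = 2.064 h = 123.8 min.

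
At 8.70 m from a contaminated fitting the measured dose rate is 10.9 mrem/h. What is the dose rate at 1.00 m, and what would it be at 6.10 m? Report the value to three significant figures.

825 mrem/h; 22.2 mrem/h

By the inverse-square law,
At 1.00 m: 10.9 × (8.70/1.00)² = 10.9 × 75.69 = 825.0 mrem/h
At 6.10 m: (1.00/6.10)² = 0.02687, so 825.0 × 0.02687 = 22.17 mrem/h.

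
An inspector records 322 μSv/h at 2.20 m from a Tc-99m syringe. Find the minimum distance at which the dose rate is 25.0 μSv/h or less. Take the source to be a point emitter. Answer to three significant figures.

7.90 m

Using I₁d₁² = I₂d₂², d₂ = d₁·√(I₁/I₂).
I₁/I₂ = 322/25.0 = 12.88, so d₂ = 2.20 × √12.88 = 7.896 m.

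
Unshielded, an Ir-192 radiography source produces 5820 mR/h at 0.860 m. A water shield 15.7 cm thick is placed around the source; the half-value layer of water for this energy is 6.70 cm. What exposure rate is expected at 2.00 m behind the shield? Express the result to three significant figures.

212 mR/h

Distance alone: (0.860/2.00)² = 0.1849, so 5820 × 0.1849 = 1076 mR/h.
Shield: 15.7/6.70 = 2.343 half-value layers → attenuation 2^(−2.343) = 0.1971.
Combined: 1076 × 0.1971 = 212.1 mR/h.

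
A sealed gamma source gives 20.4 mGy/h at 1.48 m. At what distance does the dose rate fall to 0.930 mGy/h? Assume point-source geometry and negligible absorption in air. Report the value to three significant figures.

6.93 m

By the inverse-square law, d₂ = d₁·√(I₁/I₂).
I₁/I₂ = 20.4/0.930 = 21.94, so d₂ = 1.48 × √21.94 = 6.932 m.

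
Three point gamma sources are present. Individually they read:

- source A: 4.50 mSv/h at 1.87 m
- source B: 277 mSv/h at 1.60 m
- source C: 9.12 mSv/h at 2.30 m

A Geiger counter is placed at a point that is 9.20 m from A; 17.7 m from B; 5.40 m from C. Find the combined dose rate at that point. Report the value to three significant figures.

By superposition, sum each source's inverse-square contribution:
A: 4.50 × (1.87/9.20)² = 0.1859 mSv/h
B: 277 × (1.60/17.7)² = 2.263 mSv/h
C: 9.12 × (2.30/5.40)² = 1.654 mSv/h
Total = 0.1859 + 2.263 + 1.654 = 4.103 mSv/h.

4.10 mSv/h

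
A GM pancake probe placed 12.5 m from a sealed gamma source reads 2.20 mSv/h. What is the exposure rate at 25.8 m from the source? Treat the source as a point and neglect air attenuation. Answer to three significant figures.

Using I₁d₁² = I₂d₂², scaling from 12.5 m to 25.8 m:
2.20 × (12.5/25.8)² = 2.20 × 0.2347 = 0.5163 mSv/h.

0.516 mSv/h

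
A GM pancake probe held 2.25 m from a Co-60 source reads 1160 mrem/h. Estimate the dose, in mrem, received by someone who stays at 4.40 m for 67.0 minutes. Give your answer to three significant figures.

339 mrem

By the inverse-square law, rate at 4.40 m:
(2.25/4.40)² = 0.2615, so 1160 × 0.2615 = 303.3 mrem/h.
Dose = rate × time = 303.3 mrem/h × 1.117 h = 338.8 mrem.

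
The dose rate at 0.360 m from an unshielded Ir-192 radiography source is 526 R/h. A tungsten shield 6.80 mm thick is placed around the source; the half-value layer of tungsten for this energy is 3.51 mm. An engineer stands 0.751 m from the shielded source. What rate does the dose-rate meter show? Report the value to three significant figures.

Distance alone: (0.360/0.751)² = 0.2298, so 526 × 0.2298 = 120.9 R/h.
Shield: 6.80/3.51 = 1.937 half-value layers → attenuation 2^(−1.937) = 0.2612.
Combined: 120.9 × 0.2612 = 31.58 R/h.

31.6 R/h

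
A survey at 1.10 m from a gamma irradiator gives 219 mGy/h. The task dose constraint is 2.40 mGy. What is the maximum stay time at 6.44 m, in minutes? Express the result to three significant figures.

Intensity scales as (d₁/d₂)², so rate at 6.44 m:
219 × (1.10/6.44)² = 219 × 0.02918 = 6.390 mGy/h.
Stay time = 2.40 mGy ÷ 6.390 mGy/h = 0.3756 h = 22.54 min.

22.5 min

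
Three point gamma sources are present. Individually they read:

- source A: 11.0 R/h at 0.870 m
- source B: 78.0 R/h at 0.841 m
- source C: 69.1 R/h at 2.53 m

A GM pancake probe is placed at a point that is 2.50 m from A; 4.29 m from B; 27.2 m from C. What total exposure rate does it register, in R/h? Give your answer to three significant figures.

By superposition, sum each source's inverse-square contribution:
A: 11.0 × (0.870/2.50)² = 1.332 R/h
B: 78.0 × (0.841/4.29)² = 2.998 R/h
C: 69.1 × (2.53/27.2)² = 0.5978 R/h
Total = 1.332 + 2.998 + 0.5978 = 4.928 R/h.

4.93 R/h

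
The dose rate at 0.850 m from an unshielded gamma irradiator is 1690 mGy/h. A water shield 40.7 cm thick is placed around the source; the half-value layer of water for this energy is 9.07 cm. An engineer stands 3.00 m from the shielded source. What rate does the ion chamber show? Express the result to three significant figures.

Distance alone: 1690 × (0.850/3.00)² = 1690 × 0.08028 = 135.7 mGy/h.
Shield: 40.7/9.07 = 4.487 half-value layers → attenuation 2^(−4.487) = 0.04459.
Combined: 135.7 × 0.04459 = 6.051 mGy/h.

6.05 mGy/h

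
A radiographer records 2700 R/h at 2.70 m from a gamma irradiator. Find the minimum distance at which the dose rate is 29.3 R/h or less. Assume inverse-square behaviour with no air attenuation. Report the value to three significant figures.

25.9 m

Since intensity falls as 1/r², d₂ = d₁·√(I₁/I₂).
I₁/I₂ = 2700/29.3 = 92.15, so d₂ = 2.70 × √92.15 = 25.92 m.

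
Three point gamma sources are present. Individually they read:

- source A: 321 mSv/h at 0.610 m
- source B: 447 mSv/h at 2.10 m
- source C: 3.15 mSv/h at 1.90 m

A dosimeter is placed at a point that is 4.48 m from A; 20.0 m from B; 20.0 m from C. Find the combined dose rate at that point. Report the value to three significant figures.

10.9 mSv/h

By superposition, sum each source's inverse-square contribution:
A: 321 × (0.610/4.48)² = 5.951 mSv/h
B: 447 × (2.10/20.0)² = 4.928 mSv/h
C: 3.15 × (1.90/20.0)² = 0.02843 mSv/h
Total = 5.951 + 4.928 + 0.02843 = 10.91 mSv/h.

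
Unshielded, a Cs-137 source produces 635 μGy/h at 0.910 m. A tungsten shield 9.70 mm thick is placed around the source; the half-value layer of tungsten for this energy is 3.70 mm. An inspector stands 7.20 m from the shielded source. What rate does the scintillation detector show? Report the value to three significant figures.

1.65 μGy/h

Distance alone: (0.910/7.20)² = 0.01597, so 635 × 0.01597 = 10.14 μGy/h.
Shield: 9.70/3.70 = 2.622 half-value layers → attenuation 2^(−2.622) = 0.1624.
Combined: 10.14 × 0.1624 = 1.647 μGy/h.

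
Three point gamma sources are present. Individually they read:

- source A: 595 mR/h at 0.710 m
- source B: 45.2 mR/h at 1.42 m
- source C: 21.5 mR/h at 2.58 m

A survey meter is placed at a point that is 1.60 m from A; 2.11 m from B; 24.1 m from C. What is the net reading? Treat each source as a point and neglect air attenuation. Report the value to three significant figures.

By superposition, sum each source's inverse-square contribution:
A: 595 × (0.710/1.60)² = 117.2 mR/h
B: 45.2 × (1.42/2.11)² = 20.47 mR/h
C: 21.5 × (2.58/24.1)² = 0.2464 mR/h
Total = 117.2 + 20.47 + 0.2464 = 137.9 mR/h.

138 mR/h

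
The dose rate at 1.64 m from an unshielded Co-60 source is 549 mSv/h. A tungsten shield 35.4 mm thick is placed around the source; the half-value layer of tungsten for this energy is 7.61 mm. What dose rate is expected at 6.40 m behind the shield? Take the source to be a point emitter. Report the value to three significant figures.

Distance alone: 549 × (1.64/6.40)² = 549 × 0.06566 = 36.05 mSv/h.
Shield: 35.4/7.61 = 4.652 half-value layers → attenuation 2^(−4.652) = 0.03977.
Combined: 36.05 × 0.03977 = 1.434 mSv/h.

1.43 mSv/h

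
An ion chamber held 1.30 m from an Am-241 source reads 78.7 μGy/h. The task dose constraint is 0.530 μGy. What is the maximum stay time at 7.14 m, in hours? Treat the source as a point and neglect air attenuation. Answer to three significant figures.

Intensity scales as (d₁/d₂)², so rate at 7.14 m:
(1.30/7.14)² = 0.03315, so 78.7 × 0.03315 = 2.609 μGy/h.
Stay time = 0.530 μGy ÷ 2.609 μGy/h = 0.2031 h.

0.203 h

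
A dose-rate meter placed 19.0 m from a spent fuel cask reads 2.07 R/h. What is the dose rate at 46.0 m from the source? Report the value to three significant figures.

Applying the 1/r² law, scaling from 19.0 m to 46.0 m:
2.07 × (19.0/46.0)² = 2.07 × 0.1706 = 0.3531 R/h.

0.353 R/h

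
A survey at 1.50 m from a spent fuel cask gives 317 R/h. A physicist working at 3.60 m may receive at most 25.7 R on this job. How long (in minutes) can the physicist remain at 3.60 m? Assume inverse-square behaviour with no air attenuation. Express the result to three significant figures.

28.0 min

Applying the 1/r² law, rate at 3.60 m:
(1.50/3.60)² = 0.1736, so 317 × 0.1736 = 55.03 R/h.
Stay time = 25.7 R ÷ 55.03 R/h = 0.4670 h = 28.02 min.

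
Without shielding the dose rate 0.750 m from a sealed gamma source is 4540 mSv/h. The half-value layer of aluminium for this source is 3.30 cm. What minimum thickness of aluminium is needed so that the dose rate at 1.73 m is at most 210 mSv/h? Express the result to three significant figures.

6.67 cm

At 1.73 m, distance alone gives 4540 × (0.750/1.73)² = 4540 × 0.1879 = 853.1 mSv/h.
Further attenuation needed: 853.1/210 = 4.062.
n = log₂(4.062) = 2.022 half-value layers.
Thickness = 2.022 × 3.30 cm = 6.673 cm.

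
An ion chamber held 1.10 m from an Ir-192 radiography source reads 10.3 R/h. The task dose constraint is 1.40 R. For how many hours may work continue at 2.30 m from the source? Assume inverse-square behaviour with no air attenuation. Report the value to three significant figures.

0.594 h

Applying the 1/r² law, rate at 2.30 m:
10.3 × (1.10/2.30)² = 10.3 × 0.2287 = 2.356 R/h.
Stay time = 1.40 R ÷ 2.356 R/h = 0.5942 h.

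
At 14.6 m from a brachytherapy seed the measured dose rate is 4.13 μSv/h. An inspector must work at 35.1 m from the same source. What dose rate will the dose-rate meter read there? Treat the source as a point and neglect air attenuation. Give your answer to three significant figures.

0.715 μSv/h

Applying the 1/r² law, scaling from 14.6 m to 35.1 m:
(14.6/35.1)² = 0.1730, so 4.13 × 0.1730 = 0.7145 μSv/h.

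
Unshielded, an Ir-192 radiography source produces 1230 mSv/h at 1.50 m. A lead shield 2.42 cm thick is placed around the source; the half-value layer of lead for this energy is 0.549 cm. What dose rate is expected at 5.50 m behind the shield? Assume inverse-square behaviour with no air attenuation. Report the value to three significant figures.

Distance alone: 1230 × (1.50/5.50)² = 1230 × 0.07438 = 91.49 mSv/h.
Shield: 2.42/0.549 = 4.408 half-value layers → attenuation 2^(−4.408) = 0.04710.
Combined: 91.49 × 0.04710 = 4.309 mSv/h.

4.31 mSv/h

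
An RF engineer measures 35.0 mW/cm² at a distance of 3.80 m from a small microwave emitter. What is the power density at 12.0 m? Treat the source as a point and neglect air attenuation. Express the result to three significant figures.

Intensity scales as (d₁/d₂)², so the rate at 12.0 m is
(3.80/12.0)² = 0.1003, so 35.0 × 0.1003 = 3.510 mW/cm².

3.51 mW/cm²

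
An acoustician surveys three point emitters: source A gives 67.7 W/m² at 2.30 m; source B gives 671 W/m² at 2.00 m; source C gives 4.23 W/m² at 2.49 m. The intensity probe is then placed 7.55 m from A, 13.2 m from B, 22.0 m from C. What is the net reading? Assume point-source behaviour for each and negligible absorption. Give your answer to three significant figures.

21.7 W/m²

By superposition, sum each source's inverse-square contribution:
A: 67.7 × (2.30/7.55)² = 6.283 W/m²
B: 671 × (2.00/13.2)² = 15.40 W/m²
C: 4.23 × (2.49/22.0)² = 0.05419 W/m²
Total = 6.283 + 15.40 + 0.05419 = 21.74 W/m².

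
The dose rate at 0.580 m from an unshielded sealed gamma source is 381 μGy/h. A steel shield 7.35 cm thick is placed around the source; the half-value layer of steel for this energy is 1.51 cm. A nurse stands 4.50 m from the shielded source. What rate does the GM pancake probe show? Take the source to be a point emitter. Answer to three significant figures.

Distance alone: 381 × (0.580/4.50)² = 381 × 0.01661 = 6.328 μGy/h.
Shield: 7.35/1.51 = 4.868 half-value layers → attenuation 2^(−4.868) = 0.03424.
Combined: 6.328 × 0.03424 = 0.2167 μGy/h.

0.217 μGy/h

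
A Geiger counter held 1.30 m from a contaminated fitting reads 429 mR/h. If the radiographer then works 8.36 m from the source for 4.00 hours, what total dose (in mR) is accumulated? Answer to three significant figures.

Using I₁d₁² = I₂d₂², rate at 8.36 m:
429 × (1.30/8.36)² = 429 × 0.02418 = 10.37 mR/h.
Dose = rate × time = 10.37 mR/h × 4.000 h = 41.48 mR.

41.5 mR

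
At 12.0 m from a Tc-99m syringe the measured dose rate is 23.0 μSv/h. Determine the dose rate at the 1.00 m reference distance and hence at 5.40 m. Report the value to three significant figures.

3310 μSv/h; 114 μSv/h

Using I₁d₁² = I₂d₂²,
At 1.00 m: 23.0 × (12.0/1.00)² = 23.0 × 144.0 = 3312 μSv/h
At 5.40 m: (1.00/5.40)² = 0.03429, so 3312 × 0.03429 = 113.6 μSv/h.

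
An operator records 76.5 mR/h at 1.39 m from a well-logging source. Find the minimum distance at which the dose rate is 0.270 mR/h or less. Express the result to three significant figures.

23.4 m

Using I₁d₁² = I₂d₂², d₂ = d₁·√(I₁/I₂).
I₁/I₂ = 76.5/0.270 = 283.3, so d₂ = 1.39 × √283.3 = 23.40 m.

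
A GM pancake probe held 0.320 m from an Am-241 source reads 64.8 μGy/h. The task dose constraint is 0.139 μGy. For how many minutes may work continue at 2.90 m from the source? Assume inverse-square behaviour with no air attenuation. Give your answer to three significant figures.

By the inverse-square law, rate at 2.90 m:
(0.320/2.90)² = 0.01218, so 64.8 × 0.01218 = 0.7893 μGy/h.
Stay time = 0.139 μGy ÷ 0.7893 μGy/h = 0.1761 h = 10.57 min.

10.6 min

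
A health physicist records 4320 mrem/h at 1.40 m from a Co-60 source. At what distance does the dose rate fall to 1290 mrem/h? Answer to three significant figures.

2.56 m

Intensity scales as (d₁/d₂)², so d₂ = d₁·√(I₁/I₂).
I₁/I₂ = 4320/1290 = 3.349, so d₂ = 1.40 × √3.349 = 2.562 m.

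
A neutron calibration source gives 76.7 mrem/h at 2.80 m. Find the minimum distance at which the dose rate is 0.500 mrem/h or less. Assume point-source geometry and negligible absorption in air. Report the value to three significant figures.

34.7 m

Using I₁d₁² = I₂d₂², d₂ = d₁·√(I₁/I₂).
I₁/I₂ = 76.7/0.500 = 153.4, so d₂ = 2.80 × √153.4 = 34.68 m.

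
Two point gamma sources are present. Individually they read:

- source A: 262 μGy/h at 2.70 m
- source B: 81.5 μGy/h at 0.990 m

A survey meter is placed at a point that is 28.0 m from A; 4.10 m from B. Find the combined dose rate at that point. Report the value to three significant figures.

Each source contributes Iᵢ·(dᵢ/rᵢ)²; contributions add.
A: 262 × (2.70/28.0)² = 2.436 μGy/h
B: 81.5 × (0.990/4.10)² = 4.752 μGy/h
Total = 2.436 + 4.752 = 7.188 μGy/h.

7.19 μGy/h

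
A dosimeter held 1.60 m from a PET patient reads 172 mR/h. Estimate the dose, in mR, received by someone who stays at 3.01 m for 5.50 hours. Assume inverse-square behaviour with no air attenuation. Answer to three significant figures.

267 mR

Intensity scales as (d₁/d₂)², so rate at 3.01 m:
(1.60/3.01)² = 0.2826, so 172 × 0.2826 = 48.61 mR/h.
Dose = rate × time = 48.61 mR/h × 5.500 h = 267.4 mR.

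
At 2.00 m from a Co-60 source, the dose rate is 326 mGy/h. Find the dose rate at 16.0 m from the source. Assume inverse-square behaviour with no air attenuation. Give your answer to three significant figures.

Using I₁d₁² = I₂d₂², the rate at 16.0 m is
(2.00/16.0)² = 0.01562, so 326 × 0.01562 = 5.092 mGy/h.

5.09 mGy/h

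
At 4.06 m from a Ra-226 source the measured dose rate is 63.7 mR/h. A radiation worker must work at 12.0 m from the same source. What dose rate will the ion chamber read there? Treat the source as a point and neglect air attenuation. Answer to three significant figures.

Intensity scales as (d₁/d₂)², so scaling from 4.06 m to 12.0 m:
(4.06/12.0)² = 0.1145, so 63.7 × 0.1145 = 7.294 mR/h.

7.29 mR/h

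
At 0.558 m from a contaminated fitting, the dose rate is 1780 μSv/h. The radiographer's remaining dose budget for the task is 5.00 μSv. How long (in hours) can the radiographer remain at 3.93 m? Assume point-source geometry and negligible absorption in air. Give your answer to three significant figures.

0.139 h

Applying the 1/r² law, rate at 3.93 m:
1780 × (0.558/3.93)² = 1780 × 0.02016 = 35.88 μSv/h.
Stay time = 5.00 μSv ÷ 35.88 μSv/h = 0.1394 h.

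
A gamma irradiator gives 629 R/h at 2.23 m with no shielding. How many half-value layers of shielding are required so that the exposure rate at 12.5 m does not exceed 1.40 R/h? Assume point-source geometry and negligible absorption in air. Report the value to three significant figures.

At 12.5 m, distance alone gives 629 × (2.23/12.5)² = 629 × 0.03183 = 20.02 R/h.
Further attenuation needed: 20.02/1.40 = 14.30.
n = log₂(14.30) = 3.838 half-value layers.

3.84 half-value layers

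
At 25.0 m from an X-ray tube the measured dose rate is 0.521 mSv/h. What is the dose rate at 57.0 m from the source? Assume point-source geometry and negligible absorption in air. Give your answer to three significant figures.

0.100 mSv/h

By the inverse-square law, scaling from 25.0 m to 57.0 m:
(25.0/57.0)² = 0.1924, so 0.521 × 0.1924 = 0.1002 mSv/h.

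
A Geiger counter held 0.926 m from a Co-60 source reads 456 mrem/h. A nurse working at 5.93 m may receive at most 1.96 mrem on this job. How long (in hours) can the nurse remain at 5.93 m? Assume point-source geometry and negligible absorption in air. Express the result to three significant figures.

0.176 h

By the inverse-square law, rate at 5.93 m:
(0.926/5.93)² = 0.02438, so 456 × 0.02438 = 11.12 mrem/h.
Stay time = 1.96 mrem ÷ 11.12 mrem/h = 0.1763 h.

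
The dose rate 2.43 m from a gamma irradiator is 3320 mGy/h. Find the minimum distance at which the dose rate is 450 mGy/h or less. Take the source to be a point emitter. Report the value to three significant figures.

6.60 m

Intensity scales as (d₁/d₂)², so d₂ = d₁·√(I₁/I₂).
I₁/I₂ = 3320/450 = 7.378, so d₂ = 2.43 × √7.378 = 6.600 m.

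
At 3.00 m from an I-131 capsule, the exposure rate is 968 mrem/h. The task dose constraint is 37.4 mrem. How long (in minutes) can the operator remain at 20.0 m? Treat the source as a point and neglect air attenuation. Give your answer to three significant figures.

103 min

By the inverse-square law, rate at 20.0 m:
968 × (3.00/20.0)² = 968 × 0.02250 = 21.78 mrem/h.
Stay time = 37.4 mrem ÷ 21.78 mrem/h = 1.717 h = 103.0 min.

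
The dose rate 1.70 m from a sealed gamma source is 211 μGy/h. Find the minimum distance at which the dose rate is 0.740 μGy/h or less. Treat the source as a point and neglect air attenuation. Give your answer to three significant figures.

28.7 m

Intensity scales as (d₁/d₂)², so d₂ = d₁·√(I₁/I₂).
I₁/I₂ = 211/0.740 = 285.1, so d₂ = 1.70 × √285.1 = 28.70 m.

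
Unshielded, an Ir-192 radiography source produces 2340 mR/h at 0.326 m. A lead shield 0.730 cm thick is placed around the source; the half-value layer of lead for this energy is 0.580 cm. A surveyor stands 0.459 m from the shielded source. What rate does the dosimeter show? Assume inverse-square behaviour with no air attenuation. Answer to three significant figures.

Distance alone: 2340 × (0.326/0.459)² = 2340 × 0.5044 = 1180 mR/h.
Shield: 0.730/0.580 = 1.259 half-value layers → attenuation 2^(−1.259) = 0.4178.
Combined: 1180 × 0.4178 = 493.0 mR/h.

493 mR/h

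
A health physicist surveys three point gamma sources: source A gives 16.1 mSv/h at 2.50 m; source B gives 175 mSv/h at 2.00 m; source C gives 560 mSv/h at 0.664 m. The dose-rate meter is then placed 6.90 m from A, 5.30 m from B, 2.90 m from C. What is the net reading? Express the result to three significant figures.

56.4 mSv/h

By superposition, sum each source's inverse-square contribution:
A: 16.1 × (2.50/6.90)² = 2.114 mSv/h
B: 175 × (2.00/5.30)² = 24.92 mSv/h
C: 560 × (0.664/2.90)² = 29.36 mSv/h
Total = 2.114 + 24.92 + 29.36 = 56.39 mSv/h.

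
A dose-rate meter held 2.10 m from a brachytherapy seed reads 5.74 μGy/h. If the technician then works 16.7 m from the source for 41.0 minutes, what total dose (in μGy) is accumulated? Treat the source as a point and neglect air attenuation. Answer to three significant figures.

0.0620 μGy

By the inverse-square law, rate at 16.7 m:
(2.10/16.7)² = 0.01581, so 5.74 × 0.01581 = 0.09075 μGy/h.
Dose = rate × time = 0.09075 μGy/h × 0.6833 h = 0.06201 μGy.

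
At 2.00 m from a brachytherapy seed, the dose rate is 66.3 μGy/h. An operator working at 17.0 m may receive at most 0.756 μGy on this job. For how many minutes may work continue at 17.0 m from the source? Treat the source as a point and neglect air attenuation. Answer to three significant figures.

Intensity scales as (d₁/d₂)², so rate at 17.0 m:
(2.00/17.0)² = 0.01384, so 66.3 × 0.01384 = 0.9176 μGy/h.
Stay time = 0.756 μGy ÷ 0.9176 μGy/h = 0.8239 h = 49.43 min.

49.4 min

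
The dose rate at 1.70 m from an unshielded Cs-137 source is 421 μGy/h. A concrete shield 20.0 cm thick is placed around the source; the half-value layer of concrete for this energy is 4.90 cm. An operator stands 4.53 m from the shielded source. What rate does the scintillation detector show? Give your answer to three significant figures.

3.50 μGy/h

Distance alone: 421 × (1.70/4.53)² = 421 × 0.1408 = 59.28 μGy/h.
Shield: 20.0/4.90 = 4.082 half-value layers → attenuation 2^(−4.082) = 0.05905.
Combined: 59.28 × 0.05905 = 3.500 μGy/h.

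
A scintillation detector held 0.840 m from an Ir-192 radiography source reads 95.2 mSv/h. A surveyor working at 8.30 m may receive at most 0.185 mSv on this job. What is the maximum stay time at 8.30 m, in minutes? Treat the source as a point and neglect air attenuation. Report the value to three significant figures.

Since intensity falls as 1/r², rate at 8.30 m:
(0.840/8.30)² = 0.01024, so 95.2 × 0.01024 = 0.9748 mSv/h.
Stay time = 0.185 mSv ÷ 0.9748 mSv/h = 0.1898 h = 11.39 min.

11.4 min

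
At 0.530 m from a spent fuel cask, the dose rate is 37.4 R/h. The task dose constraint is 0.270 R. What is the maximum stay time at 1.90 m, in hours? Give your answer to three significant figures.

0.0928 h

Applying the 1/r² law, rate at 1.90 m:
37.4 × (0.530/1.90)² = 37.4 × 0.07781 = 2.910 R/h.
Stay time = 0.270 R ÷ 2.910 R/h = 0.09278 h.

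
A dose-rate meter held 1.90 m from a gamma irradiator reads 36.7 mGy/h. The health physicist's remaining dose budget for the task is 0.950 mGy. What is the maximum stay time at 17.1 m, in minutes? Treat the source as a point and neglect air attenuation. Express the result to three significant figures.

Applying the 1/r² law, rate at 17.1 m:
(1.90/17.1)² = 0.01235, so 36.7 × 0.01235 = 0.4532 mGy/h.
Stay time = 0.950 mGy ÷ 0.4532 mGy/h = 2.096 h = 125.8 min.

126 min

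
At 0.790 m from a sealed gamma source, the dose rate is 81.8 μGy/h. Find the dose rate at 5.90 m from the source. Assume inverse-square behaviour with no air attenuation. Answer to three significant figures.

By the inverse-square law, the rate at 5.90 m is
81.8 × (0.790/5.90)² = 81.8 × 0.01793 = 1.467 μGy/h.

1.47 μGy/h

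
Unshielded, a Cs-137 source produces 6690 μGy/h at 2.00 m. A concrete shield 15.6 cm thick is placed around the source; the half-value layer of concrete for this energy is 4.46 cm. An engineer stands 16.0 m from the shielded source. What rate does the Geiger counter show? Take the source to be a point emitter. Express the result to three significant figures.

9.25 μGy/h

Distance alone: (2.00/16.0)² = 0.01562, so 6690 × 0.01562 = 104.5 μGy/h.
Shield: 15.6/4.46 = 3.498 half-value layers → attenuation 2^(−3.498) = 0.08851.
Combined: 104.5 × 0.08851 = 9.249 μGy/h.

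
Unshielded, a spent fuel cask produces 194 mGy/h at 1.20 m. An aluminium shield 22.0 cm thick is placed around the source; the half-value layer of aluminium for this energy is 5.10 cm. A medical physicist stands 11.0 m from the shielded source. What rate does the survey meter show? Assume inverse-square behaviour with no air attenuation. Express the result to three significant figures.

0.116 mGy/h

Distance alone: (1.20/11.0)² = 0.01190, so 194 × 0.01190 = 2.309 mGy/h.
Shield: 22.0/5.10 = 4.314 half-value layers → attenuation 2^(−4.314) = 0.05028.
Combined: 2.309 × 0.05028 = 0.1161 mGy/h.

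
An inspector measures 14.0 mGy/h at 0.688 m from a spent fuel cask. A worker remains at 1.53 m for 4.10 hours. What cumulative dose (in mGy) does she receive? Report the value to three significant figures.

Intensity scales as (d₁/d₂)², so rate at 1.53 m:
(0.688/1.53)² = 0.2022, so 14.0 × 0.2022 = 2.831 mGy/h.
Dose = rate × time = 2.831 mGy/h × 4.100 h = 11.61 mGy.

11.6 mGy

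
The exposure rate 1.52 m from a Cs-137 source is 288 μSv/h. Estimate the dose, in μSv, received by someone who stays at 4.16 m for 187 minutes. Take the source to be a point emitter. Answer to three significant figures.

Using I₁d₁² = I₂d₂², rate at 4.16 m:
(1.52/4.16)² = 0.1335, so 288 × 0.1335 = 38.45 μSv/h.
Dose = rate × time = 38.45 μSv/h × 3.117 h = 119.8 μSv.

120 μSv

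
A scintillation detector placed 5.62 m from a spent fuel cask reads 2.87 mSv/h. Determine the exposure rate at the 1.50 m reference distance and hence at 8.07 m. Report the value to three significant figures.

Intensity scales as (d₁/d₂)², so
At 1.50 m: (5.62/1.50)² = 14.04, so 2.87 × 14.04 = 40.29 mSv/h
At 8.07 m: 40.29 × (1.50/8.07)² = 40.29 × 0.03455 = 1.392 mSv/h.

40.3 mSv/h; 1.39 mSv/h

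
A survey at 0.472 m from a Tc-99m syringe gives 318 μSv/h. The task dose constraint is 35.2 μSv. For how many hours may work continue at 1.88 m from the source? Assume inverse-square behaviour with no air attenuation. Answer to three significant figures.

1.76 h

Applying the 1/r² law, rate at 1.88 m:
318 × (0.472/1.88)² = 318 × 0.06303 = 20.04 μSv/h.
Stay time = 35.2 μSv ÷ 20.04 μSv/h = 1.756 h.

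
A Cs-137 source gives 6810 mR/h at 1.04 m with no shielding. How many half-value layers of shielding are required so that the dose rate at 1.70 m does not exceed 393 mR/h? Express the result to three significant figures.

2.70 half-value layers

At 1.70 m, distance alone gives 6810 × (1.04/1.70)² = 6810 × 0.3743 = 2549 mR/h.
Further attenuation needed: 2549/393 = 6.486.
n = log₂(6.486) = 2.697 half-value layers.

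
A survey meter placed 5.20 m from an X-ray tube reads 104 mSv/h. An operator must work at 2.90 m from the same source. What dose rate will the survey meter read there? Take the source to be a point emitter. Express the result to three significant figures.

Since intensity falls as 1/r², scaling from 5.20 m to 2.90 m:
104 × (5.20/2.90)² = 104 × 3.215 = 334.4 mSv/h.

334 mSv/h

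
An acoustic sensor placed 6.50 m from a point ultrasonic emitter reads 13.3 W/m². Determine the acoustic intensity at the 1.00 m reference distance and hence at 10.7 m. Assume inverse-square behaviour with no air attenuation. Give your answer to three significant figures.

562 W/m²; 4.91 W/m²

Intensity scales as (d₁/d₂)², so
At 1.00 m: 13.3 × (6.50/1.00)² = 13.3 × 42.25 = 561.9 W/m²
At 10.7 m: 561.9 × (1.00/10.7)² = 561.9 × 0.008734 = 4.908 W/m².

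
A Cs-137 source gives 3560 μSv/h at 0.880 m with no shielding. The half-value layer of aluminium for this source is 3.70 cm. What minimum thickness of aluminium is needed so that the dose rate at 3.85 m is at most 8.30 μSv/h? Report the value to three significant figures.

16.6 cm

At 3.85 m, distance alone gives (0.880/3.85)² = 0.05224, so 3560 × 0.05224 = 186.0 μSv/h.
Further attenuation needed: 186.0/8.30 = 22.41.
n = log₂(22.41) = 4.486 half-value layers.
Thickness = 4.486 × 3.70 cm = 16.60 cm.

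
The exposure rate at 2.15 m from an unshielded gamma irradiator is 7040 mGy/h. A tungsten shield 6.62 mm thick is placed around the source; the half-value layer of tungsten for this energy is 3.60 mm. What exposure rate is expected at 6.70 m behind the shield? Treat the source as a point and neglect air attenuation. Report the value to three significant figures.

Distance alone: (2.15/6.70)² = 0.1030, so 7040 × 0.1030 = 725.1 mGy/h.
Shield: 6.62/3.60 = 1.839 half-value layers → attenuation 2^(−1.839) = 0.2795.
Combined: 725.1 × 0.2795 = 202.7 mGy/h.

203 mGy/h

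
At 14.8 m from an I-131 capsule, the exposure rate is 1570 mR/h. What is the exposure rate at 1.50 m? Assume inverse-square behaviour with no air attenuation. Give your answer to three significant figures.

Using I₁d₁² = I₂d₂², the rate at 1.50 m is
(14.8/1.50)² = 97.35, so 1570 × 97.35 = 152800 mR/h.

153000 mR/h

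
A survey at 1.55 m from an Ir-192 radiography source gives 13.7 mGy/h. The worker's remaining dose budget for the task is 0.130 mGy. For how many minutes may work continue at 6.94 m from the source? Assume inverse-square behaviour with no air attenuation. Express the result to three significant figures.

11.4 min

Intensity scales as (d₁/d₂)², so rate at 6.94 m:
13.7 × (1.55/6.94)² = 13.7 × 0.04988 = 0.6834 mGy/h.
Stay time = 0.130 mGy ÷ 0.6834 mGy/h = 0.1902 h = 11.41 min.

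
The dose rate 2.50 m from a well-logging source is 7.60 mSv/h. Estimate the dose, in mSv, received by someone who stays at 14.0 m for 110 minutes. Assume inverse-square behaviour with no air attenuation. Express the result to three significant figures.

Applying the 1/r² law, rate at 14.0 m:
(2.50/14.0)² = 0.03189, so 7.60 × 0.03189 = 0.2424 mSv/h.
Dose = rate × time = 0.2424 mSv/h × 1.833 h = 0.4443 mSv.

0.444 mSv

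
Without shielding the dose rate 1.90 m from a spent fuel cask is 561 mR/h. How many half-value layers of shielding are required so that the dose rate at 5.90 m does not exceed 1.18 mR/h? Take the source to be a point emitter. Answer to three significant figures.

At 5.90 m, distance alone gives (1.90/5.90)² = 0.1037, so 561 × 0.1037 = 58.18 mR/h.
Further attenuation needed: 58.18/1.18 = 49.31.
n = log₂(49.31) = 5.624 half-value layers.

5.62 half-value layers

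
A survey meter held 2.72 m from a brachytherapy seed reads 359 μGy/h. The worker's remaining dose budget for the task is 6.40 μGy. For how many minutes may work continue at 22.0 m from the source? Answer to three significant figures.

70.0 min

By the inverse-square law, rate at 22.0 m:
(2.72/22.0)² = 0.01529, so 359 × 0.01529 = 5.489 μGy/h.
Stay time = 6.40 μGy ÷ 5.489 μGy/h = 1.166 h = 69.96 min.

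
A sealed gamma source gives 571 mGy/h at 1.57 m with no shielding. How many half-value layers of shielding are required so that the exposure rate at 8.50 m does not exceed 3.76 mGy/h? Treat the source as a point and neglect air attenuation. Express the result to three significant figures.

At 8.50 m, distance alone gives 571 × (1.57/8.50)² = 571 × 0.03412 = 19.48 mGy/h.
Further attenuation needed: 19.48/3.76 = 5.181.
n = log₂(5.181) = 2.373 half-value layers.

2.37 half-value layers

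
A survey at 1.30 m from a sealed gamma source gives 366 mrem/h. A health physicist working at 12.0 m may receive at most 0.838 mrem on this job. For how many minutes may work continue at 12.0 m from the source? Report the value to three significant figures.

11.7 min

Since intensity falls as 1/r², rate at 12.0 m:
(1.30/12.0)² = 0.01174, so 366 × 0.01174 = 4.297 mrem/h.
Stay time = 0.838 mrem ÷ 4.297 mrem/h = 0.1950 h = 11.70 min.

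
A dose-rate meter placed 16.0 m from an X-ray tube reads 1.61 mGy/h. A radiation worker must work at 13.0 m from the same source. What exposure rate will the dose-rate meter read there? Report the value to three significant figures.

2.44 mGy/h

By the inverse-square law, scaling from 16.0 m to 13.0 m:
1.61 × (16.0/13.0)² = 1.61 × 1.515 = 2.439 mGy/h.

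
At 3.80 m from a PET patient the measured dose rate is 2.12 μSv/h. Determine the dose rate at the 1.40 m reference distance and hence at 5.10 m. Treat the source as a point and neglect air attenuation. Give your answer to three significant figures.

Since intensity falls as 1/r²,
At 1.40 m: 2.12 × (3.80/1.40)² = 2.12 × 7.367 = 15.62 μSv/h
At 5.10 m: (1.40/5.10)² = 0.07536, so 15.62 × 0.07536 = 1.177 μSv/h.

15.6 μSv/h; 1.18 μSv/h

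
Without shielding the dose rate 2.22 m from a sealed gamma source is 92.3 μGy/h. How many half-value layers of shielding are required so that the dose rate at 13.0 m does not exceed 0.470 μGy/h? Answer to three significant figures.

2.52 half-value layers

At 13.0 m, distance alone gives (2.22/13.0)² = 0.02916, so 92.3 × 0.02916 = 2.691 μGy/h.
Further attenuation needed: 2.691/0.470 = 5.726.
n = log₂(5.726) = 2.518 half-value layers.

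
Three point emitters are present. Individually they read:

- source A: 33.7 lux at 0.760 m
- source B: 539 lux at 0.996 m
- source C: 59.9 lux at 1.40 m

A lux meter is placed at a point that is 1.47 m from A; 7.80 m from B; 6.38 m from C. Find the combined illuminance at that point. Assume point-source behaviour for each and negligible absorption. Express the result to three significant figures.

By superposition, sum each source's inverse-square contribution:
A: 33.7 × (0.760/1.47)² = 9.008 lux
B: 539 × (0.996/7.80)² = 8.789 lux
C: 59.9 × (1.40/6.38)² = 2.884 lux
Total = 9.008 + 8.789 + 2.884 = 20.68 lux.

20.7 lux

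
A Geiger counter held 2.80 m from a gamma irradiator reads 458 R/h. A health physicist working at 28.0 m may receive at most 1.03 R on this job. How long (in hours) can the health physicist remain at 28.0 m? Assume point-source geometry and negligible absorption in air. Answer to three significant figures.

Since intensity falls as 1/r², rate at 28.0 m:
458 × (2.80/28.0)² = 458 × 0.01000 = 4.580 R/h.
Stay time = 1.03 R ÷ 4.580 R/h = 0.2249 h.

0.225 h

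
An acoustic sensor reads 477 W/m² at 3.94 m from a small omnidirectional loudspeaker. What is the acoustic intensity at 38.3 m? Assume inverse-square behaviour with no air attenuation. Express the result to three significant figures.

By the inverse-square law, the rate at 38.3 m is
477 × (3.94/38.3)² = 477 × 0.01058 = 5.047 W/m².

5.05 W/m²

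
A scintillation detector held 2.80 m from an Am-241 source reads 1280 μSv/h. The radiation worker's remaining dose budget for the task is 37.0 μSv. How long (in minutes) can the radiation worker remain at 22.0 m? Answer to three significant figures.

Using I₁d₁² = I₂d₂², rate at 22.0 m:
(2.80/22.0)² = 0.01620, so 1280 × 0.01620 = 20.74 μSv/h.
Stay time = 37.0 μSv ÷ 20.74 μSv/h = 1.784 h = 107.0 min.

107 min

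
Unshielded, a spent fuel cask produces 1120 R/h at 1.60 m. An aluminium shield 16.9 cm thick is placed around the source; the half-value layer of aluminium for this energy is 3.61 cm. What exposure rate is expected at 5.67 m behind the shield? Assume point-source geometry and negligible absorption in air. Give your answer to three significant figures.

3.48 R/h

Distance alone: 1120 × (1.60/5.67)² = 1120 × 0.07963 = 89.19 R/h.
Shield: 16.9/3.61 = 4.681 half-value layers → attenuation 2^(−4.681) = 0.03898.
Combined: 89.19 × 0.03898 = 3.477 R/h.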